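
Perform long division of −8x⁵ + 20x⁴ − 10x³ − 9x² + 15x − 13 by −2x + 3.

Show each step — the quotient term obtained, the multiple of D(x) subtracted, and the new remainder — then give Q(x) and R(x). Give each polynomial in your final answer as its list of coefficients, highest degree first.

Step 1: lead(−8x⁵ + 20x⁴ − 10x³ − 9x² + 15x − 13) ÷ lead(D) = −8x⁵ ÷ −2x = 4x⁴. Subtract (4x⁴)·D = −8x⁵ + 12x⁴. Remainder: 8x⁴ − 10x³ − 9x² + 15x − 13.
Step 2: lead(8x⁴ − 10x³ − 9x² + 15x − 13) ÷ lead(D) = 8x⁴ ÷ −2x = −4x³. Subtract (−4x³)·D = 8x⁴ − 12x³. Remainder: 2x³ − 9x² + 15x − 13.
Step 3: lead(2x³ − 9x² + 15x − 13) ÷ lead(D) = 2x³ ÷ −2x = −x². Subtract (−x²)·D = 2x³ − 3x². Remainder: −6x² + 15x − 13.
Step 4: lead(−6x² + 15x − 13) ÷ lead(D) = −6x² ÷ −2x = 3x. Subtract (3x)·D = −6x² + 9x. Remainder: 6x − 13.
Step 5: lead(6x − 13) ÷ lead(D) = 6x ÷ −2x = −3. Subtract (−3)·D = 6x − 9. Remainder: −4.

Q = [4, -4, -1, 3, -3]; R = [-4]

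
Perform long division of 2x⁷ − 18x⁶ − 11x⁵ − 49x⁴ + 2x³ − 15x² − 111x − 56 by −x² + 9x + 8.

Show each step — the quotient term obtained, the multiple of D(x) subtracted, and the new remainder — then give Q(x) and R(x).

Step 1: lead(2x⁷ − 18x⁶ − 11x⁵ − 49x⁴ + 2x³ − 15x² − 111x − 56) ÷ lead(D) = 2x⁷ ÷ −x² = −2x⁵. Subtract (−2x⁵)·D = 2x⁷ − 18x⁶ − 16x⁵. Remainder: 5x⁵ − 49x⁴ + 2x³ − 15x² − 111x − 56.
Step 2: lead(5x⁵ − 49x⁴ + 2x³ − 15x² − 111x − 56) ÷ lead(D) = 5x⁵ ÷ −x² = −5x³. Subtract (−5x³)·D = 5x⁵ − 45x⁴ − 40x³. Remainder: −4x⁴ + 42x³ − 15x² − 111x − 56.
Step 3: lead(−4x⁴ + 42x³ − 15x² − 111x − 56) ÷ lead(D) = −4x⁴ ÷ −x² = 4x². Subtract (4x²)·D = −4x⁴ + 36x³ + 32x². Remainder: 6x³ − 47x² − 111x − 56.
Step 4: lead(6x³ − 47x² − 111x − 56) ÷ lead(D) = 6x³ ÷ −x² = −6x. Subtract (−6x)·D = 6x³ − 54x² − 48x. Remainder: 7x² − 63x − 56.
Step 5: lead(7x² − 63x − 56) ÷ lead(D) = 7x² ÷ −x² = −7. Subtract (−7)·D = 7x² − 63x − 56. Remainder: 0.

Q(x) = −2x⁵ − 5x³ + 4x² − 6x − 7; R(x) = 0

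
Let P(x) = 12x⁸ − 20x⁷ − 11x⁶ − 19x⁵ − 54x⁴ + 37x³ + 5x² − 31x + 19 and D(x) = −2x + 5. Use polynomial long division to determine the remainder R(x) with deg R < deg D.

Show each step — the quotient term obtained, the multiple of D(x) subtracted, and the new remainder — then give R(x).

R(x) = 4

Step 1: lead(12x⁸ − 20x⁷ − 11x⁶ − 19x⁵ − 54x⁴ + 37x³ + 5x² − 31x + 19) ÷ lead(D) = 12x⁸ ÷ −2x = −6x⁷. Subtract (−6x⁷)·D = 12x⁸ − 30x⁷. Remainder: 10x⁷ − 11x⁶ − 19x⁵ − 54x⁴ + 37x³ + 5x² − 31x + 19.
Step 2: lead(10x⁷ − 11x⁶ − 19x⁵ − 54x⁴ + 37x³ + 5x² − 31x + 19) ÷ lead(D) = 10x⁷ ÷ −2x = −5x⁶. Subtract (−5x⁶)·D = 10x⁷ − 25x⁶. Remainder: 14x⁶ − 19x⁵ − 54x⁴ + 37x³ + 5x² − 31x + 19.
Step 3: lead(14x⁶ − 19x⁵ − 54x⁴ + 37x³ + 5x² − 31x + 19) ÷ lead(D) = 14x⁶ ÷ −2x = −7x⁵. Subtract (−7x⁵)·D = 14x⁶ − 35x⁵. Remainder: 16x⁵ − 54x⁴ + 37x³ + 5x² − 31x + 19.
Step 4: lead(16x⁵ − 54x⁴ + 37x³ + 5x² − 31x + 19) ÷ lead(D) = 16x⁵ ÷ −2x = −8x⁴. Subtract (−8x⁴)·D = 16x⁵ − 40x⁴. Remainder: −14x⁴ + 37x³ + 5x² − 31x + 19.
Step 5: lead(−14x⁴ + 37x³ + 5x² − 31x + 19) ÷ lead(D) = −14x⁴ ÷ −2x = 7x³. Subtract (7x³)·D = −14x⁴ + 35x³. Remainder: 2x³ + 5x² − 31x + 19.
Step 6: lead(2x³ + 5x² − 31x + 19) ÷ lead(D) = 2x³ ÷ −2x = −x². Subtract (−x²)·D = 2x³ − 5x². Remainder: 10x² − 31x + 19.
Step 7: lead(10x² − 31x + 19) ÷ lead(D) = 10x² ÷ −2x = −5x. Subtract (−5x)·D = 10x² − 25x. Remainder: −6x + 19.
Step 8: lead(−6x + 19) ÷ lead(D) = −6x ÷ −2x = 3. Subtract (3)·D = −6x + 15. Remainder: 4.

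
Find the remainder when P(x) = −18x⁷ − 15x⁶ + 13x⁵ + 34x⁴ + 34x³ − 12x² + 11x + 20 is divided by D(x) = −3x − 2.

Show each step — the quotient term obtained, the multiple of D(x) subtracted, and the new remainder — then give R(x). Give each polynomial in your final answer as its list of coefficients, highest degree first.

R = [2]

Step 1: lead(−18x⁷ − 15x⁶ + 13x⁵ + 34x⁴ + 34x³ − 12x² + 11x + 20) ÷ lead(D) = −18x⁷ ÷ −3x = 6x⁶. Subtract (6x⁶)·D = −18x⁷ − 12x⁶. Remainder: −3x⁶ + 13x⁵ + 34x⁴ + 34x³ − 12x² + 11x + 20.
Step 2: lead(−3x⁶ + 13x⁵ + 34x⁴ + 34x³ − 12x² + 11x + 20) ÷ lead(D) = −3x⁶ ÷ −3x = x⁵. Subtract (x⁵)·D = −3x⁶ − 2x⁵. Remainder: 15x⁵ + 34x⁴ + 34x³ − 12x² + 11x + 20.
Step 3: lead(15x⁵ + 34x⁴ + 34x³ − 12x² + 11x + 20) ÷ lead(D) = 15x⁵ ÷ −3x = −5x⁴. Subtract (−5x⁴)·D = 15x⁵ + 10x⁴. Remainder: 24x⁴ + 34x³ − 12x² + 11x + 20.
Step 4: lead(24x⁴ + 34x³ − 12x² + 11x + 20) ÷ lead(D) = 24x⁴ ÷ −3x = −8x³. Subtract (−8x³)·D = 24x⁴ + 16x³. Remainder: 18x³ − 12x² + 11x + 20.
Step 5: lead(18x³ − 12x² + 11x + 20) ÷ lead(D) = 18x³ ÷ −3x = −6x². Subtract (−6x²)·D = 18x³ + 12x². Remainder: −24x² + 11x + 20.
Step 6: lead(−24x² + 11x + 20) ÷ lead(D) = −24x² ÷ −3x = 8x. Subtract (8x)·D = −24x² − 16x. Remainder: 27x + 20.
Step 7: lead(27x + 20) ÷ lead(D) = 27x ÷ −3x = −9. Subtract (−9)·D = 27x + 18. Remainder: 2.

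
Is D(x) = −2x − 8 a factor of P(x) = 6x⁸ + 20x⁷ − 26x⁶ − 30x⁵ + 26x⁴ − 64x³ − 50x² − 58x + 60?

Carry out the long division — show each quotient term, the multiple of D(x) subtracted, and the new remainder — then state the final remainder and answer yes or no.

R(x) = 4, so D(x) is not a factor of P(x). no

Step 1: lead(6x⁸ + 20x⁷ − 26x⁶ − 30x⁵ + 26x⁴ − 64x³ − 50x² − 58x + 60) ÷ lead(D) = 6x⁸ ÷ −2x = −3x⁷. Subtract (−3x⁷)·D = 6x⁸ + 24x⁷. Remainder: −4x⁷ − 26x⁶ − 30x⁵ + 26x⁴ − 64x³ − 50x² − 58x + 60.
Step 2: lead(−4x⁷ − 26x⁶ − 30x⁵ + 26x⁴ − 64x³ − 50x² − 58x + 60) ÷ lead(D) = −4x⁷ ÷ −2x = 2x⁶. Subtract (2x⁶)·D = −4x⁷ − 16x⁶. Remainder: −10x⁶ − 30x⁵ + 26x⁴ − 64x³ − 50x² − 58x + 60.
Step 3: lead(−10x⁶ − 30x⁵ + 26x⁴ − 64x³ − 50x² − 58x + 60) ÷ lead(D) = −10x⁶ ÷ −2x = 5x⁵. Subtract (5x⁵)·D = −10x⁶ − 40x⁵. Remainder: 10x⁵ + 26x⁴ − 64x³ − 50x² − 58x + 60.
Step 4: lead(10x⁵ + 26x⁴ − 64x³ − 50x² − 58x + 60) ÷ lead(D) = 10x⁵ ÷ −2x = −5x⁴. Subtract (−5x⁴)·D = 10x⁵ + 40x⁴. Remainder: −14x⁴ − 64x³ − 50x² − 58x + 60.
Step 5: lead(−14x⁴ − 64x³ − 50x² − 58x + 60) ÷ lead(D) = −14x⁴ ÷ −2x = 7x³. Subtract (7x³)·D = −14x⁴ − 56x³. Remainder: −8x³ − 50x² − 58x + 60.
Step 6: lead(−8x³ − 50x² − 58x + 60) ÷ lead(D) = −8x³ ÷ −2x = 4x². Subtract (4x²)·D = −8x³ − 32x². Remainder: −18x² − 58x + 60.
Step 7: lead(−18x² − 58x + 60) ÷ lead(D) = −18x² ÷ −2x = 9x. Subtract (9x)·D = −18x² − 72x. Remainder: 14x + 60.
Step 8: lead(14x + 60) ÷ lead(D) = 14x ÷ −2x = −7. Subtract (−7)·D = 14x + 56. Remainder: 4.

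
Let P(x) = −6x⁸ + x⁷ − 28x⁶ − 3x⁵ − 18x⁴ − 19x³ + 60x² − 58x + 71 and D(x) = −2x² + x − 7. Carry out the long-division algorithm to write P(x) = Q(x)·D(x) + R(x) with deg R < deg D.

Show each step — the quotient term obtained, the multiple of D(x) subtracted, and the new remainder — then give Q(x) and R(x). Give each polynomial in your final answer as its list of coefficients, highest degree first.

Step 1: lead(−6x⁸ + x⁷ − 28x⁶ − 3x⁵ − 18x⁴ − 19x³ + 60x² − 58x + 71) ÷ lead(D) = −6x⁸ ÷ −2x² = 3x⁶. Subtract (3x⁶)·D = −6x⁸ + 3x⁷ − 21x⁶. Remainder: −2x⁷ − 7x⁶ − 3x⁵ − 18x⁴ − 19x³ + 60x² − 58x + 71.
Step 2: lead(−2x⁷ − 7x⁶ − 3x⁵ − 18x⁴ − 19x³ + 60x² − 58x + 71) ÷ lead(D) = −2x⁷ ÷ −2x² = x⁵. Subtract (x⁵)·D = −2x⁷ + x⁶ − 7x⁵. Remainder: −8x⁶ + 4x⁵ − 18x⁴ − 19x³ + 60x² − 58x + 71.
Step 3: lead(−8x⁶ + 4x⁵ − 18x⁴ − 19x³ + 60x² − 58x + 71) ÷ lead(D) = −8x⁶ ÷ −2x² = 4x⁴. Subtract (4x⁴)·D = −8x⁶ + 4x⁵ − 28x⁴. Remainder: 10x⁴ − 19x³ + 60x² − 58x + 71.
Step 4: lead(10x⁴ − 19x³ + 60x² − 58x + 71) ÷ lead(D) = 10x⁴ ÷ −2x² = −5x². Subtract (−5x²)·D = 10x⁴ − 5x³ + 35x². Remainder: −14x³ + 25x² − 58x + 71.
Step 5: lead(−14x³ + 25x² − 58x + 71) ÷ lead(D) = −14x³ ÷ −2x² = 7x. Subtract (7x)·D = −14x³ + 7x² − 49x. Remainder: 18x² − 9x + 71.
Step 6: lead(18x² − 9x + 71) ÷ lead(D) = 18x² ÷ −2x² = −9. Subtract (−9)·D = 18x² − 9x + 63. Remainder: 8.

Q = [3, 1, 4, 0, -5, 7, -9]; R = [8]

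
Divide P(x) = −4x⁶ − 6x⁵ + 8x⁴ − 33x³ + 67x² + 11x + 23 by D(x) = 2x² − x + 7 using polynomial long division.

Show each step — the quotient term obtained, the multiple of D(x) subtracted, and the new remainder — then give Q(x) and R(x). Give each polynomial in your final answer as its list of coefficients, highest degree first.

Step 1: lead(−4x⁶ − 6x⁵ + 8x⁴ − 33x³ + 67x² + 11x + 23) ÷ lead(D) = −4x⁶ ÷ 2x² = −2x⁴. Subtract (−2x⁴)·D = −4x⁶ + 2x⁵ − 14x⁴. Remainder: −8x⁵ + 22x⁴ − 33x³ + 67x² + 11x + 23.
Step 2: lead(−8x⁵ + 22x⁴ − 33x³ + 67x² + 11x + 23) ÷ lead(D) = −8x⁵ ÷ 2x² = −4x³. Subtract (−4x³)·D = −8x⁵ + 4x⁴ − 28x³. Remainder: 18x⁴ − 5x³ + 67x² + 11x + 23.
Step 3: lead(18x⁴ − 5x³ + 67x² + 11x + 23) ÷ lead(D) = 18x⁴ ÷ 2x² = 9x². Subtract (9x²)·D = 18x⁴ − 9x³ + 63x². Remainder: 4x³ + 4x² + 11x + 23.
Step 4: lead(4x³ + 4x² + 11x + 23) ÷ lead(D) = 4x³ ÷ 2x² = 2x. Subtract (2x)·D = 4x³ − 2x² + 14x. Remainder: 6x² − 3x + 23.
Step 5: lead(6x² − 3x + 23) ÷ lead(D) = 6x² ÷ 2x² = 3. Subtract (3)·D = 6x² − 3x + 21. Remainder: 2.

Q = [-2, -4, 9, 2, 3]; R = [2]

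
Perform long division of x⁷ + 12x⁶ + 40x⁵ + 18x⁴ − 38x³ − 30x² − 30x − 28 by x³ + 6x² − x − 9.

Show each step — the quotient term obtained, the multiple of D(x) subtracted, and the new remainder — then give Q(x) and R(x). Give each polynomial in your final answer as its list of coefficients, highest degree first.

Q = [1, 6, 5, 3, 3]; R = [-1]

Step 1: lead(x⁷ + 12x⁶ + 40x⁵ + 18x⁴ − 38x³ − 30x² − 30x − 28) ÷ lead(D) = x⁷ ÷ x³ = x⁴. Subtract (x⁴)·D = x⁷ + 6x⁶ − x⁵ − 9x⁴. Remainder: 6x⁶ + 41x⁵ + 27x⁴ − 38x³ − 30x² − 30x − 28.
Step 2: lead(6x⁶ + 41x⁵ + 27x⁴ − 38x³ − 30x² − 30x − 28) ÷ lead(D) = 6x⁶ ÷ x³ = 6x³. Subtract (6x³)·D = 6x⁶ + 36x⁵ − 6x⁴ − 54x³. Remainder: 5x⁵ + 33x⁴ + 16x³ − 30x² − 30x − 28.
Step 3: lead(5x⁵ + 33x⁴ + 16x³ − 30x² − 30x − 28) ÷ lead(D) = 5x⁵ ÷ x³ = 5x². Subtract (5x²)·D = 5x⁵ + 30x⁴ − 5x³ − 45x². Remainder: 3x⁴ + 21x³ + 15x² − 30x − 28.
Step 4: lead(3x⁴ + 21x³ + 15x² − 30x − 28) ÷ lead(D) = 3x⁴ ÷ x³ = 3x. Subtract (3x)·D = 3x⁴ + 18x³ − 3x² − 27x. Remainder: 3x³ + 18x² − 3x − 28.
Step 5: lead(3x³ + 18x² − 3x − 28) ÷ lead(D) = 3x³ ÷ x³ = 3. Subtract (3)·D = 3x³ + 18x² − 3x − 27. Remainder: −1.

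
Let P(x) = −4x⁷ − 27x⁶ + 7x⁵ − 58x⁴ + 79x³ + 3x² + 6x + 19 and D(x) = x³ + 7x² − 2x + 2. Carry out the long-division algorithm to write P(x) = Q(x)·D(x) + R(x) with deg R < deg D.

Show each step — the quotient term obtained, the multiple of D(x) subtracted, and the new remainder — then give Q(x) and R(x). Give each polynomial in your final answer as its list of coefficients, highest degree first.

Q = [-4, 1, -8, 8, 5]; R = [9]

Step 1: lead(−4x⁷ − 27x⁶ + 7x⁵ − 58x⁴ + 79x³ + 3x² + 6x + 19) ÷ lead(D) = −4x⁷ ÷ x³ = −4x⁴. Subtract (−4x⁴)·D = −4x⁷ − 28x⁶ + 8x⁵ − 8x⁴. Remainder: x⁶ − x⁵ − 50x⁴ + 79x³ + 3x² + 6x + 19.
Step 2: lead(x⁶ − x⁵ − 50x⁴ + 79x³ + 3x² + 6x + 19) ÷ lead(D) = x⁶ ÷ x³ = x³. Subtract (x³)·D = x⁶ + 7x⁵ − 2x⁴ + 2x³. Remainder: −8x⁵ − 48x⁴ + 77x³ + 3x² + 6x + 19.
Step 3: lead(−8x⁵ − 48x⁴ + 77x³ + 3x² + 6x + 19) ÷ lead(D) = −8x⁵ ÷ x³ = −8x². Subtract (−8x²)·D = −8x⁵ − 56x⁴ + 16x³ − 16x². Remainder: 8x⁴ + 61x³ + 19x² + 6x + 19.
Step 4: lead(8x⁴ + 61x³ + 19x² + 6x + 19) ÷ lead(D) = 8x⁴ ÷ x³ = 8x. Subtract (8x)·D = 8x⁴ + 56x³ − 16x² + 16x. Remainder: 5x³ + 35x² − 10x + 19.
Step 5: lead(5x³ + 35x² − 10x + 19) ÷ lead(D) = 5x³ ÷ x³ = 5. Subtract (5)·D = 5x³ + 35x² − 10x + 10. Remainder: 9.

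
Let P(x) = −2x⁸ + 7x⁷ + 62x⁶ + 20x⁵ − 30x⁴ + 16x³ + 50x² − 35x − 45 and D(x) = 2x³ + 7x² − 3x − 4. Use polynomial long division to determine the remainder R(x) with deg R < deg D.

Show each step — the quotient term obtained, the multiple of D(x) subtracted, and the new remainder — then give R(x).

R(x) = 4x − 9

Step 1: lead(−2x⁸ + 7x⁷ + 62x⁶ + 20x⁵ − 30x⁴ + 16x³ + 50x² − 35x − 45) ÷ lead(D) = −2x⁸ ÷ 2x³ = −x⁵. Subtract (−x⁵)·D = −2x⁸ − 7x⁷ + 3x⁶ + 4x⁵. Remainder: 14x⁷ + 59x⁶ + 16x⁵ − 30x⁴ + 16x³ + 50x² − 35x − 45.
Step 2: lead(14x⁷ + 59x⁶ + 16x⁵ − 30x⁴ + 16x³ + 50x² − 35x − 45) ÷ lead(D) = 14x⁷ ÷ 2x³ = 7x⁴. Subtract (7x⁴)·D = 14x⁷ + 49x⁶ − 21x⁵ − 28x⁴. Remainder: 10x⁶ + 37x⁵ − 2x⁴ + 16x³ + 50x² − 35x − 45.
Step 3: lead(10x⁶ + 37x⁵ − 2x⁴ + 16x³ + 50x² − 35x − 45) ÷ lead(D) = 10x⁶ ÷ 2x³ = 5x³. Subtract (5x³)·D = 10x⁶ + 35x⁵ − 15x⁴ − 20x³. Remainder: 2x⁵ + 13x⁴ + 36x³ + 50x² − 35x − 45.
Step 4: lead(2x⁵ + 13x⁴ + 36x³ + 50x² − 35x − 45) ÷ lead(D) = 2x⁵ ÷ 2x³ = x². Subtract (x²)·D = 2x⁵ + 7x⁴ − 3x³ − 4x². Remainder: 6x⁴ + 39x³ + 54x² − 35x − 45.
Step 5: lead(6x⁴ + 39x³ + 54x² − 35x − 45) ÷ lead(D) = 6x⁴ ÷ 2x³ = 3x. Subtract (3x)·D = 6x⁴ + 21x³ − 9x² − 12x. Remainder: 18x³ + 63x² − 23x − 45.
Step 6: lead(18x³ + 63x² − 23x − 45) ÷ lead(D) = 18x³ ÷ 2x³ = 9. Subtract (9)·D = 18x³ + 63x² − 27x − 36. Remainder: 4x − 9.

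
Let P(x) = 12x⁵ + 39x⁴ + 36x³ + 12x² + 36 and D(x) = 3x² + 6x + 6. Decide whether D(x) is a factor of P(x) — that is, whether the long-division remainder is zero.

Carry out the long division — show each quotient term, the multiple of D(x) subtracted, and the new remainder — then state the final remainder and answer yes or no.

R(x) = 0, so D(x) is a factor of P(x). yes

Step 1: lead(12x⁵ + 39x⁴ + 36x³ + 12x² + 36) ÷ lead(D) = 12x⁵ ÷ 3x² = 4x³. Subtract (4x³)·D = 12x⁵ + 24x⁴ + 24x³. Remainder: 15x⁴ + 12x³ + 12x² + 36.
Step 2: lead(15x⁴ + 12x³ + 12x² + 36) ÷ lead(D) = 15x⁴ ÷ 3x² = 5x². Subtract (5x²)·D = 15x⁴ + 30x³ + 30x². Remainder: −18x³ − 18x² + 36.
Step 3: lead(−18x³ − 18x² + 36) ÷ lead(D) = −18x³ ÷ 3x² = −6x. Subtract (−6x)·D = −18x³ − 36x² − 36x. Remainder: 18x² + 36x + 36.
Step 4: lead(18x² + 36x + 36) ÷ lead(D) = 18x² ÷ 3x² = 6. Subtract (6)·D = 18x² + 36x + 36. Remainder: 0.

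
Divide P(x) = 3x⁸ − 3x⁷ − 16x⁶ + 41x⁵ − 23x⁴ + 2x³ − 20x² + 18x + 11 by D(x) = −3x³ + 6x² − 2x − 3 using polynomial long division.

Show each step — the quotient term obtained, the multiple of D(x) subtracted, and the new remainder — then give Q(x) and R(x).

Q(x) = −x⁵ − x⁴ + 4x³ − 4x² − 2x − 6; R(x) = −7

Step 1: lead(3x⁸ − 3x⁷ − 16x⁶ + 41x⁵ − 23x⁴ + 2x³ − 20x² + 18x + 11) ÷ lead(D) = 3x⁸ ÷ −3x³ = −x⁵. Subtract (−x⁵)·D = 3x⁸ − 6x⁷ + 2x⁶ + 3x⁵. Remainder: 3x⁷ − 18x⁶ + 38x⁵ − 23x⁴ + 2x³ − 20x² + 18x + 11.
Step 2: lead(3x⁷ − 18x⁶ + 38x⁵ − 23x⁴ + 2x³ − 20x² + 18x + 11) ÷ lead(D) = 3x⁷ ÷ −3x³ = −x⁴. Subtract (−x⁴)·D = 3x⁷ − 6x⁶ + 2x⁵ + 3x⁴. Remainder: −12x⁶ + 36x⁵ − 26x⁴ + 2x³ − 20x² + 18x + 11.
Step 3: lead(−12x⁶ + 36x⁵ − 26x⁴ + 2x³ − 20x² + 18x + 11) ÷ lead(D) = −12x⁶ ÷ −3x³ = 4x³. Subtract (4x³)·D = −12x⁶ + 24x⁵ − 8x⁴ − 12x³. Remainder: 12x⁵ − 18x⁴ + 14x³ − 20x² + 18x + 11.
Step 4: lead(12x⁵ − 18x⁴ + 14x³ − 20x² + 18x + 11) ÷ lead(D) = 12x⁵ ÷ −3x³ = −4x². Subtract (−4x²)·D = 12x⁵ − 24x⁴ + 8x³ + 12x². Remainder: 6x⁴ + 6x³ − 32x² + 18x + 11.
Step 5: lead(6x⁴ + 6x³ − 32x² + 18x + 11) ÷ lead(D) = 6x⁴ ÷ −3x³ = −2x. Subtract (−2x)·D = 6x⁴ − 12x³ + 4x² + 6x. Remainder: 18x³ − 36x² + 12x + 11.
Step 6: lead(18x³ − 36x² + 12x + 11) ÷ lead(D) = 18x³ ÷ −3x³ = −6. Subtract (−6)·D = 18x³ − 36x² + 12x + 18. Remainder: −7.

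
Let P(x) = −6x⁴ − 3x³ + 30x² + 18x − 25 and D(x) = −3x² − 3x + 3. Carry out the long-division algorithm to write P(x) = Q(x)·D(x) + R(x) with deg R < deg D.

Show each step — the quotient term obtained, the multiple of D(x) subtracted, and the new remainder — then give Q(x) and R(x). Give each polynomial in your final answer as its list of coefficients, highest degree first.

Step 1: lead(−6x⁴ − 3x³ + 30x² + 18x − 25) ÷ lead(D) = −6x⁴ ÷ −3x² = 2x². Subtract (2x²)·D = −6x⁴ − 6x³ + 6x². Remainder: 3x³ + 24x² + 18x − 25.
Step 2: lead(3x³ + 24x² + 18x − 25) ÷ lead(D) = 3x³ ÷ −3x² = −x. Subtract (−x)·D = 3x³ + 3x² − 3x. Remainder: 21x² + 21x − 25.
Step 3: lead(21x² + 21x − 25) ÷ lead(D) = 21x² ÷ −3x² = −7. Subtract (−7)·D = 21x² + 21x − 21. Remainder: −4.

Q = [2, -1, -7]; R = [-4]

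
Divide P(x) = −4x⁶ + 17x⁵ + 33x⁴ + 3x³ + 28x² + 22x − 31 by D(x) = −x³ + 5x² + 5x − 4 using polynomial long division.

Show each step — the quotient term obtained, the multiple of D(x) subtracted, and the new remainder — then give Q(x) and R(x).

Step 1: lead(−4x⁶ + 17x⁵ + 33x⁴ + 3x³ + 28x² + 22x − 31) ÷ lead(D) = −4x⁶ ÷ −x³ = 4x³. Subtract (4x³)·D = −4x⁶ + 20x⁵ + 20x⁴ − 16x³. Remainder: −3x⁵ + 13x⁴ + 19x³ + 28x² + 22x − 31.
Step 2: lead(−3x⁵ + 13x⁴ + 19x³ + 28x² + 22x − 31) ÷ lead(D) = −3x⁵ ÷ −x³ = 3x². Subtract (3x²)·D = −3x⁵ + 15x⁴ + 15x³ − 12x². Remainder: −2x⁴ + 4x³ + 40x² + 22x − 31.
Step 3: lead(−2x⁴ + 4x³ + 40x² + 22x − 31) ÷ lead(D) = −2x⁴ ÷ −x³ = 2x. Subtract (2x)·D = −2x⁴ + 10x³ + 10x² − 8x. Remainder: −6x³ + 30x² + 30x − 31.
Step 4: lead(−6x³ + 30x² + 30x − 31) ÷ lead(D) = −6x³ ÷ −x³ = 6. Subtract (6)·D = −6x³ + 30x² + 30x − 24. Remainder: −7.

Q(x) = 4x³ + 3x² + 2x + 6; R(x) = −7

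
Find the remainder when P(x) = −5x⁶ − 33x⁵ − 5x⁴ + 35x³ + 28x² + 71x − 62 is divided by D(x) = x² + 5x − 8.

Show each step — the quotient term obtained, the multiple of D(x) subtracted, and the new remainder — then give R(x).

Step 1: lead(−5x⁶ − 33x⁵ − 5x⁴ + 35x³ + 28x² + 71x − 62) ÷ lead(D) = −5x⁶ ÷ x² = −5x⁴. Subtract (−5x⁴)·D = −5x⁶ − 25x⁵ + 40x⁴. Remainder: −8x⁵ − 45x⁴ + 35x³ + 28x² + 71x − 62.
Step 2: lead(−8x⁵ − 45x⁴ + 35x³ + 28x² + 71x − 62) ÷ lead(D) = −8x⁵ ÷ x² = −8x³. Subtract (−8x³)·D = −8x⁵ − 40x⁴ + 64x³. Remainder: −5x⁴ − 29x³ + 28x² + 71x − 62.
Step 3: lead(−5x⁴ − 29x³ + 28x² + 71x − 62) ÷ lead(D) = −5x⁴ ÷ x² = −5x². Subtract (−5x²)·D = −5x⁴ − 25x³ + 40x². Remainder: −4x³ − 12x² + 71x − 62.
Step 4: lead(−4x³ − 12x² + 71x − 62) ÷ lead(D) = −4x³ ÷ x² = −4x. Subtract (−4x)·D = −4x³ − 20x² + 32x. Remainder: 8x² + 39x − 62.
Step 5: lead(8x² + 39x − 62) ÷ lead(D) = 8x² ÷ x² = 8. Subtract (8)·D = 8x² + 40x − 64. Remainder: −x + 2.

R(x) = −x + 2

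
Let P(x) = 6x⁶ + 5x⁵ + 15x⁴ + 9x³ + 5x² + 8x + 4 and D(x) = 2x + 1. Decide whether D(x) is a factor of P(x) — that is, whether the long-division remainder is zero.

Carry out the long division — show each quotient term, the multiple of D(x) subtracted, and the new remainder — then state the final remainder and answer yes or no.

R(x) = 1, so D(x) is not a factor of P(x). no

Step 1: lead(6x⁶ + 5x⁵ + 15x⁴ + 9x³ + 5x² + 8x + 4) ÷ lead(D) = 6x⁶ ÷ 2x = 3x⁵. Subtract (3x⁵)·D = 6x⁶ + 3x⁵. Remainder: 2x⁵ + 15x⁴ + 9x³ + 5x² + 8x + 4.
Step 2: lead(2x⁵ + 15x⁴ + 9x³ + 5x² + 8x + 4) ÷ lead(D) = 2x⁵ ÷ 2x = x⁴. Subtract (x⁴)·D = 2x⁵ + x⁴. Remainder: 14x⁴ + 9x³ + 5x² + 8x + 4.
Step 3: lead(14x⁴ + 9x³ + 5x² + 8x + 4) ÷ lead(D) = 14x⁴ ÷ 2x = 7x³. Subtract (7x³)·D = 14x⁴ + 7x³. Remainder: 2x³ + 5x² + 8x + 4.
Step 4: lead(2x³ + 5x² + 8x + 4) ÷ lead(D) = 2x³ ÷ 2x = x². Subtract (x²)·D = 2x³ + x². Remainder: 4x² + 8x + 4.
Step 5: lead(4x² + 8x + 4) ÷ lead(D) = 4x² ÷ 2x = 2x. Subtract (2x)·D = 4x² + 2x. Remainder: 6x + 4.
Step 6: lead(6x + 4) ÷ lead(D) = 6x ÷ 2x = 3. Subtract (3)·D = 6x + 3. Remainder: 1.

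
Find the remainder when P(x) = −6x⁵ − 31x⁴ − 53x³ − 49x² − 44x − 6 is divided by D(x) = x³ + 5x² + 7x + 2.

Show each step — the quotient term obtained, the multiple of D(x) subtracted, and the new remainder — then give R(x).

R(x) = 6

Step 1: lead(−6x⁵ − 31x⁴ − 53x³ − 49x² − 44x − 6) ÷ lead(D) = −6x⁵ ÷ x³ = −6x². Subtract (−6x²)·D = −6x⁵ − 30x⁴ − 42x³ − 12x². Remainder: −x⁴ − 11x³ − 37x² − 44x − 6.
Step 2: lead(−x⁴ − 11x³ − 37x² − 44x − 6) ÷ lead(D) = −x⁴ ÷ x³ = −x. Subtract (−x)·D = −x⁴ − 5x³ − 7x² − 2x. Remainder: −6x³ − 30x² − 42x − 6.
Step 3: lead(−6x³ − 30x² − 42x − 6) ÷ lead(D) = −6x³ ÷ x³ = −6. Subtract (−6)·D = −6x³ − 30x² − 42x − 12. Remainder: 6.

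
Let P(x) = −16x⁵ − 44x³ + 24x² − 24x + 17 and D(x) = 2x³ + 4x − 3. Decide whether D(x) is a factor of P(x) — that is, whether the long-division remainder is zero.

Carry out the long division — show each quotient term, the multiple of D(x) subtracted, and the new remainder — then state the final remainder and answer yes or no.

Step 1: lead(−16x⁵ − 44x³ + 24x² − 24x + 17) ÷ lead(D) = −16x⁵ ÷ 2x³ = −8x². Subtract (−8x²)·D = −16x⁵ − 32x³ + 24x². Remainder: −12x³ − 24x + 17.
Step 2: lead(−12x³ − 24x + 17) ÷ lead(D) = −12x³ ÷ 2x³ = −6. Subtract (−6)·D = −12x³ − 24x + 18. Remainder: −1.

R(x) = −1, so D(x) is not a factor of P(x). no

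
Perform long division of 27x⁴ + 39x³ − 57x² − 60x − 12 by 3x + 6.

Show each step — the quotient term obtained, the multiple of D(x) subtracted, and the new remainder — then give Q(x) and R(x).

Step 1: lead(27x⁴ + 39x³ − 57x² − 60x − 12) ÷ lead(D) = 27x⁴ ÷ 3x = 9x³. Subtract (9x³)·D = 27x⁴ + 54x³. Remainder: −15x³ − 57x² − 60x − 12.
Step 2: lead(−15x³ − 57x² − 60x − 12) ÷ lead(D) = −15x³ ÷ 3x = −5x². Subtract (−5x²)·D = −15x³ − 30x². Remainder: −27x² − 60x − 12.
Step 3: lead(−27x² − 60x − 12) ÷ lead(D) = −27x² ÷ 3x = −9x. Subtract (−9x)·D = −27x² − 54x. Remainder: −6x − 12.
Step 4: lead(−6x − 12) ÷ lead(D) = −6x ÷ 3x = −2. Subtract (−2)·D = −6x − 12. Remainder: 0.

Q(x) = 9x³ − 5x² − 9x − 2; R(x) = 0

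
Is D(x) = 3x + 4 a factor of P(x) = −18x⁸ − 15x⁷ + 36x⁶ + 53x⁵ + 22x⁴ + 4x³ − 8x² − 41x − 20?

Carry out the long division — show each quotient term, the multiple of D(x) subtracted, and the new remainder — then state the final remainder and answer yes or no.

R(x) = −8, so D(x) is not a factor of P(x). no

Step 1: lead(−18x⁸ − 15x⁷ + 36x⁶ + 53x⁵ + 22x⁴ + 4x³ − 8x² − 41x − 20) ÷ lead(D) = −18x⁸ ÷ 3x = −6x⁷. Subtract (−6x⁷)·D = −18x⁸ − 24x⁷. Remainder: 9x⁷ + 36x⁶ + 53x⁵ + 22x⁴ + 4x³ − 8x² − 41x − 20.
Step 2: lead(9x⁷ + 36x⁶ + 53x⁵ + 22x⁴ + 4x³ − 8x² − 41x − 20) ÷ lead(D) = 9x⁷ ÷ 3x = 3x⁶. Subtract (3x⁶)·D = 9x⁷ + 12x⁶. Remainder: 24x⁶ + 53x⁵ + 22x⁴ + 4x³ − 8x² − 41x − 20.
Step 3: lead(24x⁶ + 53x⁵ + 22x⁴ + 4x³ − 8x² − 41x − 20) ÷ lead(D) = 24x⁶ ÷ 3x = 8x⁵. Subtract (8x⁵)·D = 24x⁶ + 32x⁵. Remainder: 21x⁵ + 22x⁴ + 4x³ − 8x² − 41x − 20.
Step 4: lead(21x⁵ + 22x⁴ + 4x³ − 8x² − 41x − 20) ÷ lead(D) = 21x⁵ ÷ 3x = 7x⁴. Subtract (7x⁴)·D = 21x⁵ + 28x⁴. Remainder: −6x⁴ + 4x³ − 8x² − 41x − 20.
Step 5: lead(−6x⁴ + 4x³ − 8x² − 41x − 20) ÷ lead(D) = −6x⁴ ÷ 3x = −2x³. Subtract (−2x³)·D = −6x⁴ − 8x³. Remainder: 12x³ − 8x² − 41x − 20.
Step 6: lead(12x³ − 8x² − 41x − 20) ÷ lead(D) = 12x³ ÷ 3x = 4x². Subtract (4x²)·D = 12x³ + 16x². Remainder: −24x² − 41x − 20.
Step 7: lead(−24x² − 41x − 20) ÷ lead(D) = −24x² ÷ 3x = −8x. Subtract (−8x)·D = −24x² − 32x. Remainder: −9x − 20.
Step 8: lead(−9x − 20) ÷ lead(D) = −9x ÷ 3x = −3. Subtract (−3)·D = −9x − 12. Remainder: −8.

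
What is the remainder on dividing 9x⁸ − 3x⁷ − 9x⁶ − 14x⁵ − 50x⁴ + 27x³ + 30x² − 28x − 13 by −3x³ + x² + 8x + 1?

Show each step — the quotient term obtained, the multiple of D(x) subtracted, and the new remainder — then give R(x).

Step 1: lead(9x⁸ − 3x⁷ − 9x⁶ − 14x⁵ − 50x⁴ + 27x³ + 30x² − 28x − 13) ÷ lead(D) = 9x⁸ ÷ −3x³ = −3x⁵. Subtract (−3x⁵)·D = 9x⁸ − 3x⁷ − 24x⁶ − 3x⁵. Remainder: 15x⁶ − 11x⁵ − 50x⁴ + 27x³ + 30x² − 28x − 13.
Step 2: lead(15x⁶ − 11x⁵ − 50x⁴ + 27x³ + 30x² − 28x − 13) ÷ lead(D) = 15x⁶ ÷ −3x³ = −5x³. Subtract (−5x³)·D = 15x⁶ − 5x⁵ − 40x⁴ − 5x³. Remainder: −6x⁵ − 10x⁴ + 32x³ + 30x² − 28x − 13.
Step 3: lead(−6x⁵ − 10x⁴ + 32x³ + 30x² − 28x − 13) ÷ lead(D) = −6x⁵ ÷ −3x³ = 2x². Subtract (2x²)·D = −6x⁵ + 2x⁴ + 16x³ + 2x². Remainder: −12x⁴ + 16x³ + 28x² − 28x − 13.
Step 4: lead(−12x⁴ + 16x³ + 28x² − 28x − 13) ÷ lead(D) = −12x⁴ ÷ −3x³ = 4x. Subtract (4x)·D = −12x⁴ + 4x³ + 32x² + 4x. Remainder: 12x³ − 4x² − 32x − 13.
Step 5: lead(12x³ − 4x² − 32x − 13) ÷ lead(D) = 12x³ ÷ −3x³ = −4. Subtract (−4)·D = 12x³ − 4x² − 32x − 4. Remainder: −9.

R(x) = −9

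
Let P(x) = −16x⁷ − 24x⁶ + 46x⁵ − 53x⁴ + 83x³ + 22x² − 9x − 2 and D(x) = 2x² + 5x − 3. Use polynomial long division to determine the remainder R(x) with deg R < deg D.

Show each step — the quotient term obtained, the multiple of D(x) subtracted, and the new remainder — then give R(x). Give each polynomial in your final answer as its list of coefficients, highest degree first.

Step 1: lead(−16x⁷ − 24x⁶ + 46x⁵ − 53x⁴ + 83x³ + 22x² − 9x − 2) ÷ lead(D) = −16x⁷ ÷ 2x² = −8x⁵. Subtract (−8x⁵)·D = −16x⁷ − 40x⁶ + 24x⁵. Remainder: 16x⁶ + 22x⁵ − 53x⁴ + 83x³ + 22x² − 9x − 2.
Step 2: lead(16x⁶ + 22x⁵ − 53x⁴ + 83x³ + 22x² − 9x − 2) ÷ lead(D) = 16x⁶ ÷ 2x² = 8x⁴. Subtract (8x⁴)·D = 16x⁶ + 40x⁵ − 24x⁴. Remainder: −18x⁵ − 29x⁴ + 83x³ + 22x² − 9x − 2.
Step 3: lead(−18x⁵ − 29x⁴ + 83x³ + 22x² − 9x − 2) ÷ lead(D) = −18x⁵ ÷ 2x² = −9x³. Subtract (−9x³)·D = −18x⁵ − 45x⁴ + 27x³. Remainder: 16x⁴ + 56x³ + 22x² − 9x − 2.
Step 4: lead(16x⁴ + 56x³ + 22x² − 9x − 2) ÷ lead(D) = 16x⁴ ÷ 2x² = 8x². Subtract (8x²)·D = 16x⁴ + 40x³ − 24x². Remainder: 16x³ + 46x² − 9x − 2.
Step 5: lead(16x³ + 46x² − 9x − 2) ÷ lead(D) = 16x³ ÷ 2x² = 8x. Subtract (8x)·D = 16x³ + 40x² − 24x. Remainder: 6x² + 15x − 2.
Step 6: lead(6x² + 15x − 2) ÷ lead(D) = 6x² ÷ 2x² = 3. Subtract (3)·D = 6x² + 15x − 9. Remainder: 7.

R = [7]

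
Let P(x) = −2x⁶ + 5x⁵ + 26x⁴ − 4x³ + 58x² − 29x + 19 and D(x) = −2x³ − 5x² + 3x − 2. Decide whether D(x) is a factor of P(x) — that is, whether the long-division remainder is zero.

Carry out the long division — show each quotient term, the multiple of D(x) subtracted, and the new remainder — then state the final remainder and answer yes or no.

R(x) = 1, so D(x) is not a factor of P(x). no

Step 1: lead(−2x⁶ + 5x⁵ + 26x⁴ − 4x³ + 58x² − 29x + 19) ÷ lead(D) = −2x⁶ ÷ −2x³ = x³. Subtract (x³)·D = −2x⁶ − 5x⁵ + 3x⁴ − 2x³. Remainder: 10x⁵ + 23x⁴ − 2x³ + 58x² − 29x + 19.
Step 2: lead(10x⁵ + 23x⁴ − 2x³ + 58x² − 29x + 19) ÷ lead(D) = 10x⁵ ÷ −2x³ = −5x². Subtract (−5x²)·D = 10x⁵ + 25x⁴ − 15x³ + 10x². Remainder: −2x⁴ + 13x³ + 48x² − 29x + 19.
Step 3: lead(−2x⁴ + 13x³ + 48x² − 29x + 19) ÷ lead(D) = −2x⁴ ÷ −2x³ = x. Subtract (x)·D = −2x⁴ − 5x³ + 3x² − 2x. Remainder: 18x³ + 45x² − 27x + 19.
Step 4: lead(18x³ + 45x² − 27x + 19) ÷ lead(D) = 18x³ ÷ −2x³ = −9. Subtract (−9)·D = 18x³ + 45x² − 27x + 18. Remainder: 1.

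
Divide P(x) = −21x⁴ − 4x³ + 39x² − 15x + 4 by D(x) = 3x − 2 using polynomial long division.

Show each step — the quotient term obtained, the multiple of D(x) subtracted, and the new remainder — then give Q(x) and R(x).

Step 1: lead(−21x⁴ − 4x³ + 39x² − 15x + 4) ÷ lead(D) = −21x⁴ ÷ 3x = −7x³. Subtract (−7x³)·D = −21x⁴ + 14x³. Remainder: −18x³ + 39x² − 15x + 4.
Step 2: lead(−18x³ + 39x² − 15x + 4) ÷ lead(D) = −18x³ ÷ 3x = −6x². Subtract (−6x²)·D = −18x³ + 12x². Remainder: 27x² − 15x + 4.
Step 3: lead(27x² − 15x + 4) ÷ lead(D) = 27x² ÷ 3x = 9x. Subtract (9x)·D = 27x² − 18x. Remainder: 3x + 4.
Step 4: lead(3x + 4) ÷ lead(D) = 3x ÷ 3x = 1. Subtract (1)·D = 3x − 2. Remainder: 6.

Q(x) = −7x³ − 6x² + 9x + 1; R(x) = 6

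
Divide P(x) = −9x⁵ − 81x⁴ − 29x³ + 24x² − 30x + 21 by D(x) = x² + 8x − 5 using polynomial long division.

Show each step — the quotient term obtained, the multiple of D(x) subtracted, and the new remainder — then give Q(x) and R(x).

Q(x) = −9x³ − 9x² − 2x − 5; R(x) = −4

Step 1: lead(−9x⁵ − 81x⁴ − 29x³ + 24x² − 30x + 21) ÷ lead(D) = −9x⁵ ÷ x² = −9x³. Subtract (−9x³)·D = −9x⁵ − 72x⁴ + 45x³. Remainder: −9x⁴ − 74x³ + 24x² − 30x + 21.
Step 2: lead(−9x⁴ − 74x³ + 24x² − 30x + 21) ÷ lead(D) = −9x⁴ ÷ x² = −9x². Subtract (−9x²)·D = −9x⁴ − 72x³ + 45x². Remainder: −2x³ − 21x² − 30x + 21.
Step 3: lead(−2x³ − 21x² − 30x + 21) ÷ lead(D) = −2x³ ÷ x² = −2x. Subtract (−2x)·D = −2x³ − 16x² + 10x. Remainder: −5x² − 40x + 21.
Step 4: lead(−5x² − 40x + 21) ÷ lead(D) = −5x² ÷ x² = −5. Subtract (−5)·D = −5x² − 40x + 25. Remainder: −4.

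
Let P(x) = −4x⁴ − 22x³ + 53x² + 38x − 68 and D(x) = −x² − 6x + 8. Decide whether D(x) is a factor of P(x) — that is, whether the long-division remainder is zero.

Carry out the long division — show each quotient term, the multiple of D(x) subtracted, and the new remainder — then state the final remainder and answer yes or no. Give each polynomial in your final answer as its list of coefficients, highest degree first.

R = [4], so D(x) is not a factor of P(x). no

Step 1: lead(−4x⁴ − 22x³ + 53x² + 38x − 68) ÷ lead(D) = −4x⁴ ÷ −x² = 4x². Subtract (4x²)·D = −4x⁴ − 24x³ + 32x². Remainder: 2x³ + 21x² + 38x − 68.
Step 2: lead(2x³ + 21x² + 38x − 68) ÷ lead(D) = 2x³ ÷ −x² = −2x. Subtract (−2x)·D = 2x³ + 12x² − 16x. Remainder: 9x² + 54x − 68.
Step 3: lead(9x² + 54x − 68) ÷ lead(D) = 9x² ÷ −x² = −9. Subtract (−9)·D = 9x² + 54x − 72. Remainder: 4.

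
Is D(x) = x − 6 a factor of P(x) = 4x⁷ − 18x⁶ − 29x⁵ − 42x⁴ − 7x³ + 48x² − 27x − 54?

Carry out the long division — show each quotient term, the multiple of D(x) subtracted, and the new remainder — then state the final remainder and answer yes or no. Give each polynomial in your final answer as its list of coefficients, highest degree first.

Step 1: lead(4x⁷ − 18x⁶ − 29x⁵ − 42x⁴ − 7x³ + 48x² − 27x − 54) ÷ lead(D) = 4x⁷ ÷ x = 4x⁶. Subtract (4x⁶)·D = 4x⁷ − 24x⁶. Remainder: 6x⁶ − 29x⁵ − 42x⁴ − 7x³ + 48x² − 27x − 54.
Step 2: lead(6x⁶ − 29x⁵ − 42x⁴ − 7x³ + 48x² − 27x − 54) ÷ lead(D) = 6x⁶ ÷ x = 6x⁵. Subtract (6x⁵)·D = 6x⁶ − 36x⁵. Remainder: 7x⁵ − 42x⁴ − 7x³ + 48x² − 27x − 54.
Step 3: lead(7x⁵ − 42x⁴ − 7x³ + 48x² − 27x − 54) ÷ lead(D) = 7x⁵ ÷ x = 7x⁴. Subtract (7x⁴)·D = 7x⁵ − 42x⁴. Remainder: −7x³ + 48x² − 27x − 54.
Step 4: lead(−7x³ + 48x² − 27x − 54) ÷ lead(D) = −7x³ ÷ x = −7x². Subtract (−7x²)·D = −7x³ + 42x². Remainder: 6x² − 27x − 54.
Step 5: lead(6x² − 27x − 54) ÷ lead(D) = 6x² ÷ x = 6x. Subtract (6x)·D = 6x² − 36x. Remainder: 9x − 54.
Step 6: lead(9x − 54) ÷ lead(D) = 9x ÷ x = 9. Subtract (9)·D = 9x − 54. Remainder: 0.

R = [0], so D(x) is a factor of P(x). yes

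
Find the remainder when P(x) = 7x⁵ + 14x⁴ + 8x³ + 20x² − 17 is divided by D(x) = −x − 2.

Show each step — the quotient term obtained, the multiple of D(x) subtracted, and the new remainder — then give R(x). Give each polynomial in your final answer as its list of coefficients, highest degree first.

R = [-1]

Step 1: lead(7x⁵ + 14x⁴ + 8x³ + 20x² − 17) ÷ lead(D) = 7x⁵ ÷ −x = −7x⁴. Subtract (−7x⁴)·D = 7x⁵ + 14x⁴. Remainder: 8x³ + 20x² − 17.
Step 2: lead(8x³ + 20x² − 17) ÷ lead(D) = 8x³ ÷ −x = −8x². Subtract (−8x²)·D = 8x³ + 16x². Remainder: 4x² − 17.
Step 3: lead(4x² − 17) ÷ lead(D) = 4x² ÷ −x = −4x. Subtract (−4x)·D = 4x² + 8x. Remainder: −8x − 17.
Step 4: lead(−8x − 17) ÷ lead(D) = −8x ÷ −x = 8. Subtract (8)·D = −8x − 16. Remainder: −1.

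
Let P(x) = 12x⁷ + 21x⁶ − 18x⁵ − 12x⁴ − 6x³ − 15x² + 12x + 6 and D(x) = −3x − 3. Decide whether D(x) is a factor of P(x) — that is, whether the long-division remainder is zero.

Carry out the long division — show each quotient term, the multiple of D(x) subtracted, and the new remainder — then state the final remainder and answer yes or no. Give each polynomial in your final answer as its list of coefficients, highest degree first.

R = [0], so D(x) is a factor of P(x). yes

Step 1: lead(12x⁷ + 21x⁶ − 18x⁵ − 12x⁴ − 6x³ − 15x² + 12x + 6) ÷ lead(D) = 12x⁷ ÷ −3x = −4x⁶. Subtract (−4x⁶)·D = 12x⁷ + 12x⁶. Remainder: 9x⁶ − 18x⁵ − 12x⁴ − 6x³ − 15x² + 12x + 6.
Step 2: lead(9x⁶ − 18x⁵ − 12x⁴ − 6x³ − 15x² + 12x + 6) ÷ lead(D) = 9x⁶ ÷ −3x = −3x⁵. Subtract (−3x⁵)·D = 9x⁶ + 9x⁵. Remainder: −27x⁵ − 12x⁴ − 6x³ − 15x² + 12x + 6.
Step 3: lead(−27x⁵ − 12x⁴ − 6x³ − 15x² + 12x + 6) ÷ lead(D) = −27x⁵ ÷ −3x = 9x⁴. Subtract (9x⁴)·D = −27x⁵ − 27x⁴. Remainder: 15x⁴ − 6x³ − 15x² + 12x + 6.
Step 4: lead(15x⁴ − 6x³ − 15x² + 12x + 6) ÷ lead(D) = 15x⁴ ÷ −3x = −5x³. Subtract (−5x³)·D = 15x⁴ + 15x³. Remainder: −21x³ − 15x² + 12x + 6.
Step 5: lead(−21x³ − 15x² + 12x + 6) ÷ lead(D) = −21x³ ÷ −3x = 7x². Subtract (7x²)·D = −21x³ − 21x². Remainder: 6x² + 12x + 6.
Step 6: lead(6x² + 12x + 6) ÷ lead(D) = 6x² ÷ −3x = −2x. Subtract (−2x)·D = 6x² + 6x. Remainder: 6x + 6.
Step 7: lead(6x + 6) ÷ lead(D) = 6x ÷ −3x = −2. Subtract (−2)·D = 6x + 6. Remainder: 0.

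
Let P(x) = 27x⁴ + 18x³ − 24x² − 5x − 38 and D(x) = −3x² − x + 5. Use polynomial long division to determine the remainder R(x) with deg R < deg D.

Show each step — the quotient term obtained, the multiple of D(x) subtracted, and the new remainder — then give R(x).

R(x) = 4x − 8

Step 1: lead(27x⁴ + 18x³ − 24x² − 5x − 38) ÷ lead(D) = 27x⁴ ÷ −3x² = −9x². Subtract (−9x²)·D = 27x⁴ + 9x³ − 45x². Remainder: 9x³ + 21x² − 5x − 38.
Step 2: lead(9x³ + 21x² − 5x − 38) ÷ lead(D) = 9x³ ÷ −3x² = −3x. Subtract (−3x)·D = 9x³ + 3x² − 15x. Remainder: 18x² + 10x − 38.
Step 3: lead(18x² + 10x − 38) ÷ lead(D) = 18x² ÷ −3x² = −6. Subtract (−6)·D = 18x² + 6x − 30. Remainder: 4x − 8.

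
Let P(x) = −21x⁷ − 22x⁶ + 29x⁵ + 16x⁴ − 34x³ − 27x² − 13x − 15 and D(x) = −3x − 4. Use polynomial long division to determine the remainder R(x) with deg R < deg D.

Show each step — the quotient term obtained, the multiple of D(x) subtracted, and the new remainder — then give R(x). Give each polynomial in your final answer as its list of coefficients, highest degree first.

R = [-3]

Step 1: lead(−21x⁷ − 22x⁶ + 29x⁵ + 16x⁴ − 34x³ − 27x² − 13x − 15) ÷ lead(D) = −21x⁷ ÷ −3x = 7x⁶. Subtract (7x⁶)·D = −21x⁷ − 28x⁶. Remainder: 6x⁶ + 29x⁵ + 16x⁴ − 34x³ − 27x² − 13x − 15.
Step 2: lead(6x⁶ + 29x⁵ + 16x⁴ − 34x³ − 27x² − 13x − 15) ÷ lead(D) = 6x⁶ ÷ −3x = −2x⁵. Subtract (−2x⁵)·D = 6x⁶ + 8x⁵. Remainder: 21x⁵ + 16x⁴ − 34x³ − 27x² − 13x − 15.
Step 3: lead(21x⁵ + 16x⁴ − 34x³ − 27x² − 13x − 15) ÷ lead(D) = 21x⁵ ÷ −3x = −7x⁴. Subtract (−7x⁴)·D = 21x⁵ + 28x⁴. Remainder: −12x⁴ − 34x³ − 27x² − 13x − 15.
Step 4: lead(−12x⁴ − 34x³ − 27x² − 13x − 15) ÷ lead(D) = −12x⁴ ÷ −3x = 4x³. Subtract (4x³)·D = −12x⁴ − 16x³. Remainder: −18x³ − 27x² − 13x − 15.
Step 5: lead(−18x³ − 27x² − 13x − 15) ÷ lead(D) = −18x³ ÷ −3x = 6x². Subtract (6x²)·D = −18x³ − 24x². Remainder: −3x² − 13x − 15.
Step 6: lead(−3x² − 13x − 15) ÷ lead(D) = −3x² ÷ −3x = x. Subtract (x)·D = −3x² − 4x. Remainder: −9x − 15.
Step 7: lead(−9x − 15) ÷ lead(D) = −9x ÷ −3x = 3. Subtract (3)·D = −9x − 12. Remainder: −3.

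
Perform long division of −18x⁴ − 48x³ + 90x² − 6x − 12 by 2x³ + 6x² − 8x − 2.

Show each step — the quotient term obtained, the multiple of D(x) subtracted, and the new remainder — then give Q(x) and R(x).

Step 1: lead(−18x⁴ − 48x³ + 90x² − 6x − 12) ÷ lead(D) = −18x⁴ ÷ 2x³ = −9x. Subtract (−9x)·D = −18x⁴ − 54x³ + 72x² + 18x. Remainder: 6x³ + 18x² − 24x − 12.
Step 2: lead(6x³ + 18x² − 24x − 12) ÷ lead(D) = 6x³ ÷ 2x³ = 3. Subtract (3)·D = 6x³ + 18x² − 24x − 6. Remainder: −6.

Q(x) = −9x + 3; R(x) = −6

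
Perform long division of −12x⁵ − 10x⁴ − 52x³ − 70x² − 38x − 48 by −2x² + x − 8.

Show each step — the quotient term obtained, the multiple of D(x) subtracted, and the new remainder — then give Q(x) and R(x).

Q(x) = 6x³ + 8x² + 6x + 6; R(x) = 4x

Step 1: lead(−12x⁵ − 10x⁴ − 52x³ − 70x² − 38x − 48) ÷ lead(D) = −12x⁵ ÷ −2x² = 6x³. Subtract (6x³)·D = −12x⁵ + 6x⁴ − 48x³. Remainder: −16x⁴ − 4x³ − 70x² − 38x − 48.
Step 2: lead(−16x⁴ − 4x³ − 70x² − 38x − 48) ÷ lead(D) = −16x⁴ ÷ −2x² = 8x². Subtract (8x²)·D = −16x⁴ + 8x³ − 64x². Remainder: −12x³ − 6x² − 38x − 48.
Step 3: lead(−12x³ − 6x² − 38x − 48) ÷ lead(D) = −12x³ ÷ −2x² = 6x. Subtract (6x)·D = −12x³ + 6x² − 48x. Remainder: −12x² + 10x − 48.
Step 4: lead(−12x² + 10x − 48) ÷ lead(D) = −12x² ÷ −2x² = 6. Subtract (6)·D = −12x² + 6x − 48. Remainder: 4x.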